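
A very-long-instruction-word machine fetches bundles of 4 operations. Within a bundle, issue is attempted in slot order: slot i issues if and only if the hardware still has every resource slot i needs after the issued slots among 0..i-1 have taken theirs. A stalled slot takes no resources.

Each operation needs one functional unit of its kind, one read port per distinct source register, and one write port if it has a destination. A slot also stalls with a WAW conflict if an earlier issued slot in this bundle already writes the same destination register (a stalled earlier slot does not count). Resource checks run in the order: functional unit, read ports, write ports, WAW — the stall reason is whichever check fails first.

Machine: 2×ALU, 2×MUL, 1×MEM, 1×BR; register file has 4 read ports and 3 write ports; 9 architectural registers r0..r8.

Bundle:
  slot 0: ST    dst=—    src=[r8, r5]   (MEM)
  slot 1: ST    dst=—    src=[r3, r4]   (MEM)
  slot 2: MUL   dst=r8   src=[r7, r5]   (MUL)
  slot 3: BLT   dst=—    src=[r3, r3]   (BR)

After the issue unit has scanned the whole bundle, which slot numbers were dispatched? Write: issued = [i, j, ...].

#0 MEM src=r8,r5 dispatched  <A:2 Mu:2 Ld:0 B:1 rd:2 wr:3>
#1 MEM src=r3,r4 held:FU  <A:2 Mu:2 Ld:0 B:1 rd:2 wr:3>
#2 MUL src=r7,r5 dispatched  <A:2 Mu:1 Ld:0 B:1 rd:0 wr:2>
#3 BR src=r3,r3 held:RD_PORT  <A:2 Mu:1 Ld:0 B:1 rd:0 wr:2>

issued = [0, 2]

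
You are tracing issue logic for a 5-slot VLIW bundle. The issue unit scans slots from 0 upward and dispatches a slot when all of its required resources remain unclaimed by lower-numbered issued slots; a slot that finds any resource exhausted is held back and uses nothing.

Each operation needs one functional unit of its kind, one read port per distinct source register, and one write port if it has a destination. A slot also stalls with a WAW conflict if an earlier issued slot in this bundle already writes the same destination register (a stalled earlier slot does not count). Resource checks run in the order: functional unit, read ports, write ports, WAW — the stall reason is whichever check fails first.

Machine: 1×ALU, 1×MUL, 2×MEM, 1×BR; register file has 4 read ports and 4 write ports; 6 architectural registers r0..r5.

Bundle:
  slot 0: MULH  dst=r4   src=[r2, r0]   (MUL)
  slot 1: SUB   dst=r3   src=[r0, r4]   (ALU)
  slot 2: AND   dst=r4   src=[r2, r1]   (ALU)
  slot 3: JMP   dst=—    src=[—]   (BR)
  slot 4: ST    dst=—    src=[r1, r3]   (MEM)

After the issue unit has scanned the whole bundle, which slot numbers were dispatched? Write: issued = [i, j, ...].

[0] MUL needs rd=2 wr=1: ok; after: ALU=1 MUL=0 MEM=2 BR=1, R=2, W=3
[1] ALU needs rd=2 wr=1: ok; after: ALU=0 MUL=0 MEM=2 BR=1, R=0, W=2
[2] ALU needs rd=2 wr=1: FU; after: ALU=0 MUL=0 MEM=2 BR=1, R=0, W=2
[3] BR needs rd=0 wr=0: ok; after: ALU=0 MUL=0 MEM=2 BR=0, R=0, W=2
[4] MEM needs rd=2 wr=0: RD_PORT; after: ALU=0 MUL=0 MEM=2 BR=0, R=0, W=2

issued = [0, 1, 3]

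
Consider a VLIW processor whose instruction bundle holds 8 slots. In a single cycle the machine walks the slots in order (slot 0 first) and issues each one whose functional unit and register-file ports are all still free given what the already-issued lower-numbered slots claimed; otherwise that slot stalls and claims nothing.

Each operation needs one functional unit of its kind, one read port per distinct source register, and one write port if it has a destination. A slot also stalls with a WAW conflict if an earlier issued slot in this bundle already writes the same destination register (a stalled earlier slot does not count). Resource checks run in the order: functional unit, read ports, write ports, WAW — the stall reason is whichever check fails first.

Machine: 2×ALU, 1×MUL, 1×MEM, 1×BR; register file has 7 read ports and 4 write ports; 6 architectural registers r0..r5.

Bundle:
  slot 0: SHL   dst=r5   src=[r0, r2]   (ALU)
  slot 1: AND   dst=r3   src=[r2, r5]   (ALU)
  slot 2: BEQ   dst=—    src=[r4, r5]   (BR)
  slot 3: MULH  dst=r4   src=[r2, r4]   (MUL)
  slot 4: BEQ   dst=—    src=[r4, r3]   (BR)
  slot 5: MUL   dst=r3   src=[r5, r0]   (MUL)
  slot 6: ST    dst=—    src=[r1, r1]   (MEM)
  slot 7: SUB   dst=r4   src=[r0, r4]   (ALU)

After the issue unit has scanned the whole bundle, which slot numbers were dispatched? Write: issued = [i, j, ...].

issued = [0, 1, 2, 6]

(0) want 1×ALU +2rd +1wr — yes → AL1|MU1|ME1|BR1|rd5|wr3
(1) want 1×ALU +2rd +1wr — yes → AL0|MU1|ME1|BR1|rd3|wr2
(2) want 1×BR +2rd +0wr — yes → AL0|MU1|ME1|BR0|rd1|wr2
(3) want 1×MUL +2rd +1wr — RD_PORT → AL0|MU1|ME1|BR0|rd1|wr2
(4) want 1×BR +2rd +0wr — FU → AL0|MU1|ME1|BR0|rd1|wr2
(5) want 1×MUL +2rd +1wr — RD_PORT → AL0|MU1|ME1|BR0|rd1|wr2
(6) want 1×MEM +1rd +0wr — yes → AL0|MU1|ME0|BR0|rd0|wr2
(7) want 1×ALU +2rd +1wr — FU → AL0|MU1|ME0|BR0|rd0|wr2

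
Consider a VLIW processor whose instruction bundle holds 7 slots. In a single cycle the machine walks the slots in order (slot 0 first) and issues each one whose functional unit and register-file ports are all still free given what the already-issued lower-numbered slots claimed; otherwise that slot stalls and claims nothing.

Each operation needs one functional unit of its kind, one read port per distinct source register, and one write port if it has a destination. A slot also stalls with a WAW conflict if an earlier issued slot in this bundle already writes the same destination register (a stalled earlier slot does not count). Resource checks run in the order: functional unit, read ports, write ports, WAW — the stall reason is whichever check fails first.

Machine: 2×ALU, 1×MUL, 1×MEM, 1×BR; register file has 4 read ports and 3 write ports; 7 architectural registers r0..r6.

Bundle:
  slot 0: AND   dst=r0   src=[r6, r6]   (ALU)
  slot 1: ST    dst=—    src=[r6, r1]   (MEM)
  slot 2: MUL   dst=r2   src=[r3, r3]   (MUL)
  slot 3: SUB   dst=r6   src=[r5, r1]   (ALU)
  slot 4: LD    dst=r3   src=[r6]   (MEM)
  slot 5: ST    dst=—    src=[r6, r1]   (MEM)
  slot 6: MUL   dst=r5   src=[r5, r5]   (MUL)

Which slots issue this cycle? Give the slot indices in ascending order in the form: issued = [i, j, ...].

issued = [0, 1, 2]

(0) want 1×ALU +1rd +1wr — yes → AL1|MU1|ME1|BR1|rd3|wr2
(1) want 1×MEM +2rd +0wr — yes → AL1|MU1|ME0|BR1|rd1|wr2
(2) want 1×MUL +1rd +1wr — yes → AL1|MU0|ME0|BR1|rd0|wr1
(3) want 1×ALU +2rd +1wr — RD_PORT → AL1|MU0|ME0|BR1|rd0|wr1
(4) want 1×MEM +1rd +1wr — FU → AL1|MU0|ME0|BR1|rd0|wr1
(5) want 1×MEM +2rd +0wr — FU → AL1|MU0|ME0|BR1|rd0|wr1
(6) want 1×MUL +1rd +1wr — FU → AL1|MU0|ME0|BR1|rd0|wr1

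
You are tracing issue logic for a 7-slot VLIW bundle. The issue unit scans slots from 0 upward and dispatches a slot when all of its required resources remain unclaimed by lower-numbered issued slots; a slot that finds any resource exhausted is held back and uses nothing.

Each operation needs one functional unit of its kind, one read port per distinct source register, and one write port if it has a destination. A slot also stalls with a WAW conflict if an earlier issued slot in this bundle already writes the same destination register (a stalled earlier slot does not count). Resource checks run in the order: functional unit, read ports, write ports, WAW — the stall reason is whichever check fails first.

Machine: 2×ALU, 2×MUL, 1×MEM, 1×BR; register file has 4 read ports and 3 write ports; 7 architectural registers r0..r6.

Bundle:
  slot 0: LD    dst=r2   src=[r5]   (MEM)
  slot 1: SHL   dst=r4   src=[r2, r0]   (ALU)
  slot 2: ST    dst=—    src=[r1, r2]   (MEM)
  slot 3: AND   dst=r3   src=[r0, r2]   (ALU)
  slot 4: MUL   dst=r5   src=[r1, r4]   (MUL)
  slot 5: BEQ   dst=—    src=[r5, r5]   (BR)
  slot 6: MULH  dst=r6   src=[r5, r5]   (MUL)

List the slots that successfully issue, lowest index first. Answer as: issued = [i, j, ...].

issued = [0, 1, 5]

[0] MEM needs rd=1 wr=1: ok; after: ALU=2 MUL=2 MEM=0 BR=1, R=3, W=2
[1] ALU needs rd=2 wr=1: ok; after: ALU=1 MUL=2 MEM=0 BR=1, R=1, W=1
[2] MEM needs rd=2 wr=0: FU; after: ALU=1 MUL=2 MEM=0 BR=1, R=1, W=1
[3] ALU needs rd=2 wr=1: RD_PORT; after: ALU=1 MUL=2 MEM=0 BR=1, R=1, W=1
[4] MUL needs rd=2 wr=1: RD_PORT; after: ALU=1 MUL=2 MEM=0 BR=1, R=1, W=1
[5] BR needs rd=1 wr=0: ok; after: ALU=1 MUL=2 MEM=0 BR=0, R=0, W=1
[6] MUL needs rd=1 wr=1: RD_PORT; after: ALU=1 MUL=2 MEM=0 BR=0, R=0, W=1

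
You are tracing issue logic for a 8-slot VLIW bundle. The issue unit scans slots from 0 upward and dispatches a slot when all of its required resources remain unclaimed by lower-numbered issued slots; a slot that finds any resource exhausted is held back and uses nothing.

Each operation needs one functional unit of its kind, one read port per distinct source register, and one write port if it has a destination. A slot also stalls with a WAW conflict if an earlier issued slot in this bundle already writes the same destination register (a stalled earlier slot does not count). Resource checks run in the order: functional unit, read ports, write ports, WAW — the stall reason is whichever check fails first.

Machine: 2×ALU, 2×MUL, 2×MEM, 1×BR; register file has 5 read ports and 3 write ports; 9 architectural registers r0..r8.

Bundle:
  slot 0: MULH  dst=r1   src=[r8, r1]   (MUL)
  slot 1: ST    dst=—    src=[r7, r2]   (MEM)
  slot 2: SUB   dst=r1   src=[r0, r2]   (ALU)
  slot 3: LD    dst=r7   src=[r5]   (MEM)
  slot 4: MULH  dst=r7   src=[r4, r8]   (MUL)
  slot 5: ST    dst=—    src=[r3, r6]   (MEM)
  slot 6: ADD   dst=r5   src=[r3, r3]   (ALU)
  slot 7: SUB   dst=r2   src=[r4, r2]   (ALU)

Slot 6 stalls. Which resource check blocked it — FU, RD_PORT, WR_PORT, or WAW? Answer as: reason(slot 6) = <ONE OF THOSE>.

(0) want 1×MUL +2rd +1wr — yes → AL2|MU1|ME2|BR1|rd3|wr2
(1) want 1×MEM +2rd +0wr — yes → AL2|MU1|ME1|BR1|rd1|wr2
(2) want 1×ALU +2rd +1wr — RD_PORT → AL2|MU1|ME1|BR1|rd1|wr2
(3) want 1×MEM +1rd +1wr — yes → AL2|MU1|ME0|BR1|rd0|wr1
(4) want 1×MUL +2rd +1wr — RD_PORT → AL2|MU1|ME0|BR1|rd0|wr1
(5) want 1×MEM +2rd +0wr — FU → AL2|MU1|ME0|BR1|rd0|wr1
(6) want 1×ALU +1rd +1wr — RD_PORT → AL2|MU1|ME0|BR1|rd0|wr1
(7) want 1×ALU +2rd +1wr — RD_PORT → AL2|MU1|ME0|BR1|rd0|wr1

reason(slot 6) = RD_PORT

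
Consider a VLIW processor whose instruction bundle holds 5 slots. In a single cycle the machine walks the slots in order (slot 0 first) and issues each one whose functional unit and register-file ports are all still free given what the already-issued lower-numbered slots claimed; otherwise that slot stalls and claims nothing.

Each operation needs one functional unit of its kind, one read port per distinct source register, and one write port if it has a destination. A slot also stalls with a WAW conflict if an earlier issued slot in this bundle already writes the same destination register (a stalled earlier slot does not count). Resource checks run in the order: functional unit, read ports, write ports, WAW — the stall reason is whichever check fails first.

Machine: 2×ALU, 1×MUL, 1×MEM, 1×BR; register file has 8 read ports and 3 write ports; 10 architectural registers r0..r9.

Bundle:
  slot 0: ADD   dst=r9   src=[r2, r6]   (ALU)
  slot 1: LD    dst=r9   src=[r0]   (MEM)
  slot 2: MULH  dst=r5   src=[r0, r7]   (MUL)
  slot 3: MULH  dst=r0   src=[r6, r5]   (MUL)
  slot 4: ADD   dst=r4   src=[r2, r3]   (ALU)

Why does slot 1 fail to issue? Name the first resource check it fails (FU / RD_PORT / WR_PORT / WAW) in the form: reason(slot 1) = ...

#0 ALU src=r2,r6 dispatched  <A:1 Mu:1 Ld:1 B:1 rd:6 wr:2>
#1 MEM src=r0 held:WAW  <A:1 Mu:1 Ld:1 B:1 rd:6 wr:2>
#2 MUL src=r0,r7 dispatched  <A:1 Mu:0 Ld:1 B:1 rd:4 wr:1>
#3 MUL src=r6,r5 held:FU  <A:1 Mu:0 Ld:1 B:1 rd:4 wr:1>
#4 ALU src=r2,r3 dispatched  <A:0 Mu:0 Ld:1 B:1 rd:2 wr:0>

reason(slot 1) = WAW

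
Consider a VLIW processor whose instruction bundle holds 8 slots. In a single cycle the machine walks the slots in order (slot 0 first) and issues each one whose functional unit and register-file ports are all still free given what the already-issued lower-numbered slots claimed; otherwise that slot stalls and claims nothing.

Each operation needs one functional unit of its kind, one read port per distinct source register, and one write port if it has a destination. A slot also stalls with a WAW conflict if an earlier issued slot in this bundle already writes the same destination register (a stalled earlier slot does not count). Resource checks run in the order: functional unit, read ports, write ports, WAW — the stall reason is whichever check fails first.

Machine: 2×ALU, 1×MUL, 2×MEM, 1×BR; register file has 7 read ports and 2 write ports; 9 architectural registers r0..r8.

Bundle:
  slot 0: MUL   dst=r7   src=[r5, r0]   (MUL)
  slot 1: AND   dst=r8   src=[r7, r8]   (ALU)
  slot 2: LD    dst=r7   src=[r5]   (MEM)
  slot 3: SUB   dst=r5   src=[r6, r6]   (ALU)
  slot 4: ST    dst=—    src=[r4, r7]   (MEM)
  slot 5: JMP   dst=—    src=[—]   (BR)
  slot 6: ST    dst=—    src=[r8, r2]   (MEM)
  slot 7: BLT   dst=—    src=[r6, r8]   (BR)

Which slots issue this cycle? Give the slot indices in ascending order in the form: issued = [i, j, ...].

#0 MUL src=r5,r0 dispatched  <A:2 Mu:0 Ld:2 B:1 rd:5 wr:1>
#1 ALU src=r7,r8 dispatched  <A:1 Mu:0 Ld:2 B:1 rd:3 wr:0>
#2 MEM src=r5 held:WR_PORT  <A:1 Mu:0 Ld:2 B:1 rd:3 wr:0>
#3 ALU src=r6,r6 held:WR_PORT  <A:1 Mu:0 Ld:2 B:1 rd:3 wr:0>
#4 MEM src=r4,r7 dispatched  <A:1 Mu:0 Ld:1 B:1 rd:1 wr:0>
#5 BR src=- dispatched  <A:1 Mu:0 Ld:1 B:0 rd:1 wr:0>
#6 MEM src=r8,r2 held:RD_PORT  <A:1 Mu:0 Ld:1 B:0 rd:1 wr:0>
#7 BR src=r6,r8 held:FU  <A:1 Mu:0 Ld:1 B:0 rd:1 wr:0>

issued = [0, 1, 4, 5]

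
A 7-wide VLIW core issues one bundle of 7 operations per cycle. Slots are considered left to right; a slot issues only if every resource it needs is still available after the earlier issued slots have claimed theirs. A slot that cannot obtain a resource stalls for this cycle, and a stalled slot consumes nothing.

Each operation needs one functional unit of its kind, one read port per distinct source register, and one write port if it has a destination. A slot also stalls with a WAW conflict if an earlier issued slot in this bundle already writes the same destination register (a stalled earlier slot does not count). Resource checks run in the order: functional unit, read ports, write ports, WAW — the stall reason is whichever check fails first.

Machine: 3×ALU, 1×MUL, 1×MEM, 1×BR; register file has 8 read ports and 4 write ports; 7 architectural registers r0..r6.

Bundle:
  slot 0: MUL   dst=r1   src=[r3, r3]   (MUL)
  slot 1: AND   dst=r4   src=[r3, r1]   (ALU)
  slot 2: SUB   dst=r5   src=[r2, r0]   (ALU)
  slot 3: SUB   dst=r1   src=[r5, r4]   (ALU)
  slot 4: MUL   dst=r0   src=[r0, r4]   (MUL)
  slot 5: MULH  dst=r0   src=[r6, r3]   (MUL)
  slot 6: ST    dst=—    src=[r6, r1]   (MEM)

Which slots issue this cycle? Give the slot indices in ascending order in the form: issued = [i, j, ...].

issued = [0, 1, 2, 6]

slot 0 (MUL): ISSUE — free A3,Mu0,Ld1,B1 rp7 wp3
slot 1 (ALU): ISSUE — free A2,Mu0,Ld1,B1 rp5 wp2
slot 2 (ALU): ISSUE — free A1,Mu0,Ld1,B1 rp3 wp1
slot 3 (ALU): stall WAW — free A1,Mu0,Ld1,B1 rp3 wp1
slot 4 (MUL): stall FU — free A1,Mu0,Ld1,B1 rp3 wp1
slot 5 (MUL): stall FU — free A1,Mu0,Ld1,B1 rp3 wp1
slot 6 (MEM): ISSUE — free A1,Mu0,Ld0,B1 rp1 wp1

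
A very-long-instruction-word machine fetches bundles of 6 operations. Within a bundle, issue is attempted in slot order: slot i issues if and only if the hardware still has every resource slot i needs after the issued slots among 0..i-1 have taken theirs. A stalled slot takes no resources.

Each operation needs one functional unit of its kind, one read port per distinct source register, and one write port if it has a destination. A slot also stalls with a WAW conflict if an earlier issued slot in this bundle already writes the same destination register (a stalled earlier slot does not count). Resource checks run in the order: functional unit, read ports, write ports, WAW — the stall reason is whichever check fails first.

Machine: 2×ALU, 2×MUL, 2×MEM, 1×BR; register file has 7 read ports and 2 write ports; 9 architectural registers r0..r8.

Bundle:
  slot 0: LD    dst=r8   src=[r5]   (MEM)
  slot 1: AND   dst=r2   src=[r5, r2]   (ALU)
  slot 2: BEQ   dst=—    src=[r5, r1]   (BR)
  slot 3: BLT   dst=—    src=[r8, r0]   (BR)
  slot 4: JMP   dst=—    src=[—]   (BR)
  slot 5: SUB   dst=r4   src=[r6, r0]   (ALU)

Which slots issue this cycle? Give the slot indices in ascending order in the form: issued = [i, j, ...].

#0 MEM src=r5 dispatched  <A:2 Mu:2 Ld:1 B:1 rd:6 wr:1>
#1 ALU src=r5,r2 dispatched  <A:1 Mu:2 Ld:1 B:1 rd:4 wr:0>
#2 BR src=r5,r1 dispatched  <A:1 Mu:2 Ld:1 B:0 rd:2 wr:0>
#3 BR src=r8,r0 held:FU  <A:1 Mu:2 Ld:1 B:0 rd:2 wr:0>
#4 BR src=- held:FU  <A:1 Mu:2 Ld:1 B:0 rd:2 wr:0>
#5 ALU src=r6,r0 held:WR_PORT  <A:1 Mu:2 Ld:1 B:0 rd:2 wr:0>

issued = [0, 1, 2]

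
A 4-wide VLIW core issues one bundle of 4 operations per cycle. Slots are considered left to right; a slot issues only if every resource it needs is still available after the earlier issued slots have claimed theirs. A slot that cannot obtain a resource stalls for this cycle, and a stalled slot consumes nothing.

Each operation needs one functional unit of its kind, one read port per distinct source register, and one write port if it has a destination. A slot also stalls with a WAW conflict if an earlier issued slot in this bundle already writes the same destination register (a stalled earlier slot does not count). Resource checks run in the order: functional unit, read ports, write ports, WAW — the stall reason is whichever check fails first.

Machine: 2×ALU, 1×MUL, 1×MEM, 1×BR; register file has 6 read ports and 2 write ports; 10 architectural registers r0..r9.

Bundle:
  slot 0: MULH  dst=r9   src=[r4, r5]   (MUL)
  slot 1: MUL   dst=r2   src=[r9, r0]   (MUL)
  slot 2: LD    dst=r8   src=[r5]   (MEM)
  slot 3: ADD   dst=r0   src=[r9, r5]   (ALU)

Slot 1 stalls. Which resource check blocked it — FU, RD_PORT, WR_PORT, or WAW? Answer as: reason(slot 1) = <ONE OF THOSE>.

reason(slot 1) = FU

  0. MUL→r9 ⇒ go  {2A/0Mu/1Ld/1B | 4r 1w}
  1. MUL→r2 ⇒ no(FU)  {2A/0Mu/1Ld/1B | 4r 1w}
  2. MEM→r8 ⇒ go  {2A/0Mu/0Ld/1B | 3r 0w}
  3. ALU→r0 ⇒ no(WR_PORT)  {2A/0Mu/0Ld/1B | 3r 0w}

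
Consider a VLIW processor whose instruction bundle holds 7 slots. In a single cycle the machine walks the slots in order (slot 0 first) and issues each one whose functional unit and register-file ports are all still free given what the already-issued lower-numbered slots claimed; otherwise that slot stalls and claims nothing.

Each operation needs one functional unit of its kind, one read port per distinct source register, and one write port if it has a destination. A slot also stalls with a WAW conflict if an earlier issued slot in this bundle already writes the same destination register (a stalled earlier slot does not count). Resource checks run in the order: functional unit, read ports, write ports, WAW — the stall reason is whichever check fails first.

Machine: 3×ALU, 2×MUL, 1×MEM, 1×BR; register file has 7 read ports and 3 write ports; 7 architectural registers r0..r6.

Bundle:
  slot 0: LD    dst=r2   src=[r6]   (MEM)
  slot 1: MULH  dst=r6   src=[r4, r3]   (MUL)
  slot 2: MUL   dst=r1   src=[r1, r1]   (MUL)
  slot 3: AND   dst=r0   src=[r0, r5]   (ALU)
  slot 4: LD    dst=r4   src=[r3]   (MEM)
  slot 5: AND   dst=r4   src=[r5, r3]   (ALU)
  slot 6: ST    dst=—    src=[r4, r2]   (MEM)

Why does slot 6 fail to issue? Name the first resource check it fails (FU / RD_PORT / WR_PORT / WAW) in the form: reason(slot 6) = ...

reason(slot 6) = FU

#0 MEM src=r6 dispatched  <A:3 Mu:2 Ld:0 B:1 rd:6 wr:2>
#1 MUL src=r4,r3 dispatched  <A:3 Mu:1 Ld:0 B:1 rd:4 wr:1>
#2 MUL src=r1,r1 dispatched  <A:3 Mu:0 Ld:0 B:1 rd:3 wr:0>
#3 ALU src=r0,r5 held:WR_PORT  <A:3 Mu:0 Ld:0 B:1 rd:3 wr:0>
#4 MEM src=r3 held:FU  <A:3 Mu:0 Ld:0 B:1 rd:3 wr:0>
#5 ALU src=r5,r3 held:WR_PORT  <A:3 Mu:0 Ld:0 B:1 rd:3 wr:0>
#6 MEM src=r4,r2 held:FU  <A:3 Mu:0 Ld:0 B:1 rd:3 wr:0>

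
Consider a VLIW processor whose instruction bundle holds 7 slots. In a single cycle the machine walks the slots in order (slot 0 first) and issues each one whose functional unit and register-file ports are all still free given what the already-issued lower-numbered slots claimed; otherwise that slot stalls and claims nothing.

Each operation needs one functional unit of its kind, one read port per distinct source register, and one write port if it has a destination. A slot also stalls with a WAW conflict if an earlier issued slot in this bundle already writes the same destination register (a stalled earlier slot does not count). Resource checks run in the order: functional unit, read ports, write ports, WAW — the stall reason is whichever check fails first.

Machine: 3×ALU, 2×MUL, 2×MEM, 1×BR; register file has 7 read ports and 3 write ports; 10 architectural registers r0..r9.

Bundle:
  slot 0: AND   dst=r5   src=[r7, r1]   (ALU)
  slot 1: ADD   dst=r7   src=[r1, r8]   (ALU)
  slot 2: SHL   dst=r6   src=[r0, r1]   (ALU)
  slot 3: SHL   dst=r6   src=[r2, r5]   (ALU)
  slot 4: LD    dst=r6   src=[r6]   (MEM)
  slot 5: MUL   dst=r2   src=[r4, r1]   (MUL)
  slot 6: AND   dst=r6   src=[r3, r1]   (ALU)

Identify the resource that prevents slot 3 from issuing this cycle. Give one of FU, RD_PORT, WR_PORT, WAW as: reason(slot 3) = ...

reason(slot 3) = FU

  0. ALU→r5 ⇒ go  {2A/2Mu/2Ld/1B | 5r 2w}
  1. ALU→r7 ⇒ go  {1A/2Mu/2Ld/1B | 3r 1w}
  2. ALU→r6 ⇒ go  {0A/2Mu/2Ld/1B | 1r 0w}
  3. ALU→r6 ⇒ no(FU)  {0A/2Mu/2Ld/1B | 1r 0w}
  4. MEM→r6 ⇒ no(WR_PORT)  {0A/2Mu/2Ld/1B | 1r 0w}
  5. MUL→r2 ⇒ no(RD_PORT)  {0A/2Mu/2Ld/1B | 1r 0w}
  6. ALU→r6 ⇒ no(FU)  {0A/2Mu/2Ld/1B | 1r 0w}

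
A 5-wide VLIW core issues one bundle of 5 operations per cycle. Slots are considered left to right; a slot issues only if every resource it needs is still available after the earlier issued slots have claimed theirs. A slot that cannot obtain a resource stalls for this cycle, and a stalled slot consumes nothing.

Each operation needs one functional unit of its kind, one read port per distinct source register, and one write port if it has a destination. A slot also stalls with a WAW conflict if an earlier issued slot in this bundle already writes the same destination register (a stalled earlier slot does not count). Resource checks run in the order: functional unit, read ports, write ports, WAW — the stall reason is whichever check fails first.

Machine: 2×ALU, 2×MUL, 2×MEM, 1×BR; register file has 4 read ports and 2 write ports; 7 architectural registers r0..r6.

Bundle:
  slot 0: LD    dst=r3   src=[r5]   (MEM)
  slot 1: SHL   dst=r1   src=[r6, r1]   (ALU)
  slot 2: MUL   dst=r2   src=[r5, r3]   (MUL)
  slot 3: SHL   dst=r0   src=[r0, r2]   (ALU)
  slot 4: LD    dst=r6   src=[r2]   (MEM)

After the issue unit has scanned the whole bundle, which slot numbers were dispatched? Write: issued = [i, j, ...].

slot 0 (MEM): ISSUE — free A2,Mu2,Ld1,B1 rp3 wp1
slot 1 (ALU): ISSUE — free A1,Mu2,Ld1,B1 rp1 wp0
slot 2 (MUL): stall RD_PORT — free A1,Mu2,Ld1,B1 rp1 wp0
slot 3 (ALU): stall RD_PORT — free A1,Mu2,Ld1,B1 rp1 wp0
slot 4 (MEM): stall WR_PORT — free A1,Mu2,Ld1,B1 rp1 wp0

issued = [0, 1]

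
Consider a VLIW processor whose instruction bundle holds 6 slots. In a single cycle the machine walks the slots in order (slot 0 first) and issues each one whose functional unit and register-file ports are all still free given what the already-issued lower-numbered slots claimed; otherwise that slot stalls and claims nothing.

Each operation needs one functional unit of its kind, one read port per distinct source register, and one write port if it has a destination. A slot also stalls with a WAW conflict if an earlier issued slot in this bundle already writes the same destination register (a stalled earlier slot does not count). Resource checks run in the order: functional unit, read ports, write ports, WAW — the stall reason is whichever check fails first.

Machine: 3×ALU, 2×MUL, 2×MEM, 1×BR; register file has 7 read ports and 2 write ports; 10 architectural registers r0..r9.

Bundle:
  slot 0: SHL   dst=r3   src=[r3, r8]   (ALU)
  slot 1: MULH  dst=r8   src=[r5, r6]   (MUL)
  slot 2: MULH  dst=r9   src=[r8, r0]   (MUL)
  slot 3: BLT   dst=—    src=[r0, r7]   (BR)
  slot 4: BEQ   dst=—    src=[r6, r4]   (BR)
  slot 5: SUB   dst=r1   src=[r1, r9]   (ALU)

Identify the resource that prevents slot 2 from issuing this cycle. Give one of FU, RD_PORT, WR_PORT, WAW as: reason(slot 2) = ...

[0] ALU needs rd=2 wr=1: ok; after: ALU=2 MUL=2 MEM=2 BR=1, R=5, W=1
[1] MUL needs rd=2 wr=1: ok; after: ALU=2 MUL=1 MEM=2 BR=1, R=3, W=0
[2] MUL needs rd=2 wr=1: WR_PORT; after: ALU=2 MUL=1 MEM=2 BR=1, R=3, W=0
[3] BR needs rd=2 wr=0: ok; after: ALU=2 MUL=1 MEM=2 BR=0, R=1, W=0
[4] BR needs rd=2 wr=0: FU; after: ALU=2 MUL=1 MEM=2 BR=0, R=1, W=0
[5] ALU needs rd=2 wr=1: RD_PORT; after: ALU=2 MUL=1 MEM=2 BR=0, R=1, W=0

reason(slot 2) = WR_PORT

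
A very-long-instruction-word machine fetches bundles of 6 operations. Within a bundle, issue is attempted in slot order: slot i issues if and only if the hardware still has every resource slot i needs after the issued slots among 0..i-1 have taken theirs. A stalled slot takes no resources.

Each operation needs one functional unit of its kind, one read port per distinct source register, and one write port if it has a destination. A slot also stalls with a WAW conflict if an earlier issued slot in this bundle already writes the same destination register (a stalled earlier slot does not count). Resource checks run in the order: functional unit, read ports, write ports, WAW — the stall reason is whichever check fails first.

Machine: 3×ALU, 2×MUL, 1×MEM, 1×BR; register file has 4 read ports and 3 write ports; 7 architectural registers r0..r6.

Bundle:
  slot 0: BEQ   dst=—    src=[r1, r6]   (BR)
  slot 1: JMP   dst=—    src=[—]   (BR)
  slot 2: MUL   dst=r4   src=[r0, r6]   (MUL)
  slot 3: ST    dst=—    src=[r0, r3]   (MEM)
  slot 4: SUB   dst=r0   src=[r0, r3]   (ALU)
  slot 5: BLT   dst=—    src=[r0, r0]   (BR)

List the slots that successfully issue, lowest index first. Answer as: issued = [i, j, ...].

  0. BR ⇒ go  {3A/2Mu/1Ld/0B | 2r 3w}
  1. BR ⇒ no(FU)  {3A/2Mu/1Ld/0B | 2r 3w}
  2. MUL→r4 ⇒ go  {3A/1Mu/1Ld/0B | 0r 2w}
  3. MEM ⇒ no(RD_PORT)  {3A/1Mu/1Ld/0B | 0r 2w}
  4. ALU→r0 ⇒ no(RD_PORT)  {3A/1Mu/1Ld/0B | 0r 2w}
  5. BR ⇒ no(FU)  {3A/1Mu/1Ld/0B | 0r 2w}

issued = [0, 2]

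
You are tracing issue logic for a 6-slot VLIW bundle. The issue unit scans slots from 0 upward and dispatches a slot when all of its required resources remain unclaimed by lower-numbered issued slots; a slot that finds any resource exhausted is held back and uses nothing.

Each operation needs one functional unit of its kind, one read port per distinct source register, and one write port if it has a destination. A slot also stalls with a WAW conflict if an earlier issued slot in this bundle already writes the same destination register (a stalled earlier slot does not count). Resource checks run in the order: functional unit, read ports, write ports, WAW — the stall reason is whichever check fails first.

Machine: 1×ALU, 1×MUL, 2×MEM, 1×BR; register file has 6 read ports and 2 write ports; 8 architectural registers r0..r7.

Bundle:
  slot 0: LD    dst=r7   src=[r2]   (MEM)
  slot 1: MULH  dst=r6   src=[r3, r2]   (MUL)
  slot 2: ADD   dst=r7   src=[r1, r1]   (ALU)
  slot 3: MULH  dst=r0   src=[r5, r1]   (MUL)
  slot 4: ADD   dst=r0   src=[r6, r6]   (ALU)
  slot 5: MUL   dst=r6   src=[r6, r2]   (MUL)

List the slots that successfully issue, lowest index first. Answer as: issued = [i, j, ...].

issued = [0, 1]

#0 MEM src=r2 dispatched  <A:1 Mu:1 Ld:1 B:1 rd:5 wr:1>
#1 MUL src=r3,r2 dispatched  <A:1 Mu:0 Ld:1 B:1 rd:3 wr:0>
#2 ALU src=r1,r1 held:WR_PORT  <A:1 Mu:0 Ld:1 B:1 rd:3 wr:0>
#3 MUL src=r5,r1 held:FU  <A:1 Mu:0 Ld:1 B:1 rd:3 wr:0>
#4 ALU src=r6,r6 held:WR_PORT  <A:1 Mu:0 Ld:1 B:1 rd:3 wr:0>
#5 MUL src=r6,r2 held:FU  <A:1 Mu:0 Ld:1 B:1 rd:3 wr:0>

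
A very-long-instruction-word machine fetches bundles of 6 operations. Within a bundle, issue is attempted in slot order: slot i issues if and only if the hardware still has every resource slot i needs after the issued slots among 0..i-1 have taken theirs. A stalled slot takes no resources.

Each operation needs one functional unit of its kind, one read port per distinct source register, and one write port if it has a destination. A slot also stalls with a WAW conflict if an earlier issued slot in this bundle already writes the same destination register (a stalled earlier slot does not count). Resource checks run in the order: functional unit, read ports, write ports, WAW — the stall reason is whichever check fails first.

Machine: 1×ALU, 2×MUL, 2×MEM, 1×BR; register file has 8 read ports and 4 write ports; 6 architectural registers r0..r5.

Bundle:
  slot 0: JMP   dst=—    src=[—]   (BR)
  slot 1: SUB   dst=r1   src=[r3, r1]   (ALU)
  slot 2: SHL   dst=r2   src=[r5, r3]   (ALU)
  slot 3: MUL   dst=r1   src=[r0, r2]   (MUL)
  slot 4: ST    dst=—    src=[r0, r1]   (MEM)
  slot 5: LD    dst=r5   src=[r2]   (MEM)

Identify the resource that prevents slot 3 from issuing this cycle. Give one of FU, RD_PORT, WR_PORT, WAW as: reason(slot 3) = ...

reason(slot 3) = WAW

slot 0 (BR): ISSUE — free A1,Mu2,Ld2,B0 rp8 wp4
slot 1 (ALU): ISSUE — free A0,Mu2,Ld2,B0 rp6 wp3
slot 2 (ALU): stall FU — free A0,Mu2,Ld2,B0 rp6 wp3
slot 3 (MUL): stall WAW — free A0,Mu2,Ld2,B0 rp6 wp3
slot 4 (MEM): ISSUE — free A0,Mu2,Ld1,B0 rp4 wp3
slot 5 (MEM): ISSUE — free A0,Mu2,Ld0,B0 rp3 wp2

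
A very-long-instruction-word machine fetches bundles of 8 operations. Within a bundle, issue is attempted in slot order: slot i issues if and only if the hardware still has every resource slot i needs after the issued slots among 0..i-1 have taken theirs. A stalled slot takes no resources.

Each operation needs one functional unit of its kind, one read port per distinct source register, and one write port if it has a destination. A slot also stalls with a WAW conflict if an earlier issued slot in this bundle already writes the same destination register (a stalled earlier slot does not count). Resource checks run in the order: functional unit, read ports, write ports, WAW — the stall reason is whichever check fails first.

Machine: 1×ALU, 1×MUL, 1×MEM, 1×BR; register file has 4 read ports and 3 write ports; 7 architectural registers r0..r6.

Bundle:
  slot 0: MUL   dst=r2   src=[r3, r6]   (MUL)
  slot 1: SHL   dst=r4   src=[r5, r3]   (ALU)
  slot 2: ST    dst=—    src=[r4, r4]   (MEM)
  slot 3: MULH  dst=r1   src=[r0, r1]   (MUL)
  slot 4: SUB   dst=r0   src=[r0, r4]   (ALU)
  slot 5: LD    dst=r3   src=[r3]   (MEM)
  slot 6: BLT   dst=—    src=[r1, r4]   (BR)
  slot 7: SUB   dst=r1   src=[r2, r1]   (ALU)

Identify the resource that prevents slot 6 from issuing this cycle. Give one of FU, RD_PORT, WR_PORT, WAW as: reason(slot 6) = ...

reason(slot 6) = RD_PORT

#0 MUL src=r3,r6 dispatched  <A:1 Mu:0 Ld:1 B:1 rd:2 wr:2>
#1 ALU src=r5,r3 dispatched  <A:0 Mu:0 Ld:1 B:1 rd:0 wr:1>
#2 MEM src=r4,r4 held:RD_PORT  <A:0 Mu:0 Ld:1 B:1 rd:0 wr:1>
#3 MUL src=r0,r1 held:FU  <A:0 Mu:0 Ld:1 B:1 rd:0 wr:1>
#4 ALU src=r0,r4 held:FU  <A:0 Mu:0 Ld:1 B:1 rd:0 wr:1>
#5 MEM src=r3 held:RD_PORT  <A:0 Mu:0 Ld:1 B:1 rd:0 wr:1>
#6 BR src=r1,r4 held:RD_PORT  <A:0 Mu:0 Ld:1 B:1 rd:0 wr:1>
#7 ALU src=r2,r1 held:FU  <A:0 Mu:0 Ld:1 B:1 rd:0 wr:1>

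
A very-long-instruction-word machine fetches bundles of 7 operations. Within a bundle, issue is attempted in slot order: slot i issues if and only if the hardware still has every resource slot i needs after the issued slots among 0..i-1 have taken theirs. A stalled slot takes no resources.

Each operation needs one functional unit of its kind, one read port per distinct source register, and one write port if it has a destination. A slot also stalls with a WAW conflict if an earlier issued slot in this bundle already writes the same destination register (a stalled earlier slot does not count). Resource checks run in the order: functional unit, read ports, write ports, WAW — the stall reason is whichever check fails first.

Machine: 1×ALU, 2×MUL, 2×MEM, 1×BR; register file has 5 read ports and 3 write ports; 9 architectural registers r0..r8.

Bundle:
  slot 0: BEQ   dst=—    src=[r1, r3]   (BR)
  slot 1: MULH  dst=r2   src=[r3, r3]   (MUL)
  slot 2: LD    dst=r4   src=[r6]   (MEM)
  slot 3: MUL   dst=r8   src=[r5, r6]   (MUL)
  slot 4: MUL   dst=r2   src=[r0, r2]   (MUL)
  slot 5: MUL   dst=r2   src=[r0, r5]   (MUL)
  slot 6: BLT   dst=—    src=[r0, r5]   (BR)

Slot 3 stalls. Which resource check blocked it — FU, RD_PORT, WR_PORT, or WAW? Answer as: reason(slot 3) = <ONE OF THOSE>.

reason(slot 3) = RD_PORT

slot 0 (BR): ISSUE — free A1,Mu2,Ld2,B0 rp3 wp3
slot 1 (MUL): ISSUE — free A1,Mu1,Ld2,B0 rp2 wp2
slot 2 (MEM): ISSUE — free A1,Mu1,Ld1,B0 rp1 wp1
slot 3 (MUL): stall RD_PORT — free A1,Mu1,Ld1,B0 rp1 wp1
slot 4 (MUL): stall RD_PORT — free A1,Mu1,Ld1,B0 rp1 wp1
slot 5 (MUL): stall RD_PORT — free A1,Mu1,Ld1,B0 rp1 wp1
slot 6 (BR): stall FU — free A1,Mu1,Ld1,B0 rp1 wp1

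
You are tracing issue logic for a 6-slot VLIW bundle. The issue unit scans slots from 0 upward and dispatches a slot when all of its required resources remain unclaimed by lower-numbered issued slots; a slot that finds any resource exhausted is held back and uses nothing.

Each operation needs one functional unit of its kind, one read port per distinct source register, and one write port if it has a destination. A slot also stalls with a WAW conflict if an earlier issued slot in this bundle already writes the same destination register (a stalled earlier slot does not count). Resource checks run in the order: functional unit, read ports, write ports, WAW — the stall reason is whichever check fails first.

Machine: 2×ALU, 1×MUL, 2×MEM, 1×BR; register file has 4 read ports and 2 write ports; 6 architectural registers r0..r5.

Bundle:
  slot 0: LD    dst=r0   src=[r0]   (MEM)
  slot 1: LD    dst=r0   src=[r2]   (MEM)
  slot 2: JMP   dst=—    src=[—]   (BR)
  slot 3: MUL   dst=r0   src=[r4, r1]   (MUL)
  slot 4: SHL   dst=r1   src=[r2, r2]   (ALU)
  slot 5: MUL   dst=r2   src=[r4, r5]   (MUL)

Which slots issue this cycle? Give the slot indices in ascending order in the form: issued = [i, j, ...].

issued = [0, 2, 4]

[0] MEM needs rd=1 wr=1: ok; after: ALU=2 MUL=1 MEM=1 BR=1, R=3, W=1
[1] MEM needs rd=1 wr=1: WAW; after: ALU=2 MUL=1 MEM=1 BR=1, R=3, W=1
[2] BR needs rd=0 wr=0: ok; after: ALU=2 MUL=1 MEM=1 BR=0, R=3, W=1
[3] MUL needs rd=2 wr=1: WAW; after: ALU=2 MUL=1 MEM=1 BR=0, R=3, W=1
[4] ALU needs rd=1 wr=1: ok; after: ALU=1 MUL=1 MEM=1 BR=0, R=2, W=0
[5] MUL needs rd=2 wr=1: WR_PORT; after: ALU=1 MUL=1 MEM=1 BR=0, R=2, W=0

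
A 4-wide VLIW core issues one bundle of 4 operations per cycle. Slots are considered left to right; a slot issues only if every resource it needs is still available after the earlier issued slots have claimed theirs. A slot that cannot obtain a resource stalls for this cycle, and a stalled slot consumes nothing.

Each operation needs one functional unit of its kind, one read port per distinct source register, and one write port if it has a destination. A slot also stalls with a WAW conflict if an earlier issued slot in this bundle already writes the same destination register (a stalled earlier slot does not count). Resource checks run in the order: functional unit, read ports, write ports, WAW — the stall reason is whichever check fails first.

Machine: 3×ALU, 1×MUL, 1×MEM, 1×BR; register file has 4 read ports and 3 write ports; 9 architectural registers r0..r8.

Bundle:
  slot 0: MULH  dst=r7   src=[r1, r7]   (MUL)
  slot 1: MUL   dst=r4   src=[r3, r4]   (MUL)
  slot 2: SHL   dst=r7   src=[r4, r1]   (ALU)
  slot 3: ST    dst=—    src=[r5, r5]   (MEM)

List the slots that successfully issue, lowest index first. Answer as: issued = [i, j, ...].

issued = [0, 3]

(0) want 1×MUL +2rd +1wr — yes → AL3|MU0|ME1|BR1|rd2|wr2
(1) want 1×MUL +2rd +1wr — FU → AL3|MU0|ME1|BR1|rd2|wr2
(2) want 1×ALU +2rd +1wr — WAW → AL3|MU0|ME1|BR1|rd2|wr2
(3) want 1×MEM +1rd +0wr — yes → AL3|MU0|ME0|BR1|rd1|wr2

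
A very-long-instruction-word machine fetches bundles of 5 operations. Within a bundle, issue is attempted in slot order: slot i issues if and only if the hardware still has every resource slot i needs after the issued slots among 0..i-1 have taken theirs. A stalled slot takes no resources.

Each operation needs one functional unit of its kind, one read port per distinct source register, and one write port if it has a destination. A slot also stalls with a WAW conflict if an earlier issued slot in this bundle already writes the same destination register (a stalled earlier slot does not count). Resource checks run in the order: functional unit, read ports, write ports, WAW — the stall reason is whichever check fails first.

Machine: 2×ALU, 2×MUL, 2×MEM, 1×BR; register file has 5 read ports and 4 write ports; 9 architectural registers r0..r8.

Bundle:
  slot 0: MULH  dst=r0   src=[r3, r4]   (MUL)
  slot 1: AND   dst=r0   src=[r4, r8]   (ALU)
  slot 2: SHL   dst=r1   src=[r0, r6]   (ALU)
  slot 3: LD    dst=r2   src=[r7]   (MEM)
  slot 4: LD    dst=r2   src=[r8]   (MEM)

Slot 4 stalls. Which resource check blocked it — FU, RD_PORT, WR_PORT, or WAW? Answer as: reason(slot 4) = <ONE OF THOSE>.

reason(slot 4) = RD_PORT

(0) want 1×MUL +2rd +1wr — yes → AL2|MU1|ME2|BR1|rd3|wr3
(1) want 1×ALU +2rd +1wr — WAW → AL2|MU1|ME2|BR1|rd3|wr3
(2) want 1×ALU +2rd +1wr — yes → AL1|MU1|ME2|BR1|rd1|wr2
(3) want 1×MEM +1rd +1wr — yes → AL1|MU1|ME1|BR1|rd0|wr1
(4) want 1×MEM +1rd +1wr — RD_PORT → AL1|MU1|ME1|BR1|rd0|wr1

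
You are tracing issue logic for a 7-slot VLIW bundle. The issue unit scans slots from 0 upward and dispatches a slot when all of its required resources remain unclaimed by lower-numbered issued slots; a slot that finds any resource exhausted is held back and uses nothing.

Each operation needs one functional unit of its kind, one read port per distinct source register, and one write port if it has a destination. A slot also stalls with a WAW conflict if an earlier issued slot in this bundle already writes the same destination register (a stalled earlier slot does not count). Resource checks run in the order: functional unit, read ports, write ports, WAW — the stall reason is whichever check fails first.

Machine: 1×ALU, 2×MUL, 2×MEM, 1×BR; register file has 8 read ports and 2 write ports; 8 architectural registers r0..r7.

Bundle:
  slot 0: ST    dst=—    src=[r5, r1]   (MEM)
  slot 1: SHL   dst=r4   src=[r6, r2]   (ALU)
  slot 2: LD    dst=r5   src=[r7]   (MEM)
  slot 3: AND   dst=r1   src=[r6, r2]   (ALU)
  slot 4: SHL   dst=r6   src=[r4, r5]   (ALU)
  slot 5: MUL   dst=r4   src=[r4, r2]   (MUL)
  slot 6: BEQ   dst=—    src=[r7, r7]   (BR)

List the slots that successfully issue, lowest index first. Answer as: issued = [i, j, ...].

issued = [0, 1, 2, 6]

  0. MEM ⇒ go  {1A/2Mu/1Ld/1B | 6r 2w}
  1. ALU→r4 ⇒ go  {0A/2Mu/1Ld/1B | 4r 1w}
  2. MEM→r5 ⇒ go  {0A/2Mu/0Ld/1B | 3r 0w}
  3. ALU→r1 ⇒ no(FU)  {0A/2Mu/0Ld/1B | 3r 0w}
  4. ALU→r6 ⇒ no(FU)  {0A/2Mu/0Ld/1B | 3r 0w}
  5. MUL→r4 ⇒ no(WR_PORT)  {0A/2Mu/0Ld/1B | 3r 0w}
  6. BR ⇒ go  {0A/2Mu/0Ld/0B | 2r 0w}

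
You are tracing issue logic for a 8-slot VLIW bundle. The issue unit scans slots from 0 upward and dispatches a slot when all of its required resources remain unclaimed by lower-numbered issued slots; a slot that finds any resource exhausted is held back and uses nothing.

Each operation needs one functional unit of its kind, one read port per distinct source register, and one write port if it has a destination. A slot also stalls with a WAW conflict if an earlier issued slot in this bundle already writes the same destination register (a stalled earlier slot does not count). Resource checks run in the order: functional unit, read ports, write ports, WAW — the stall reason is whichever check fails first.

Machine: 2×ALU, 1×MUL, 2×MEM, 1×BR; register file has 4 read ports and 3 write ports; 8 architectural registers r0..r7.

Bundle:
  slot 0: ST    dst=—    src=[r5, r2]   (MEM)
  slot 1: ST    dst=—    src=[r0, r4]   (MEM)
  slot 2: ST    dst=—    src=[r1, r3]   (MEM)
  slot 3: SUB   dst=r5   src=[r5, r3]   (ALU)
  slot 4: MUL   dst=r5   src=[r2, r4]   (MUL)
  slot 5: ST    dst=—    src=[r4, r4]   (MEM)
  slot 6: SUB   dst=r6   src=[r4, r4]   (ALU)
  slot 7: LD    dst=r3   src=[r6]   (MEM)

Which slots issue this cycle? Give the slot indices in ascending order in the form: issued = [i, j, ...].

issued = [0, 1]

[0] MEM needs rd=2 wr=0: ok; after: ALU=2 MUL=1 MEM=1 BR=1, R=2, W=3
[1] MEM needs rd=2 wr=0: ok; after: ALU=2 MUL=1 MEM=0 BR=1, R=0, W=3
[2] MEM needs rd=2 wr=0: FU; after: ALU=2 MUL=1 MEM=0 BR=1, R=0, W=3
[3] ALU needs rd=2 wr=1: RD_PORT; after: ALU=2 MUL=1 MEM=0 BR=1, R=0, W=3
[4] MUL needs rd=2 wr=1: RD_PORT; after: ALU=2 MUL=1 MEM=0 BR=1, R=0, W=3
[5] MEM needs rd=1 wr=0: FU; after: ALU=2 MUL=1 MEM=0 BR=1, R=0, W=3
[6] ALU needs rd=1 wr=1: RD_PORT; after: ALU=2 MUL=1 MEM=0 BR=1, R=0, W=3
[7] MEM needs rd=1 wr=1: FU; after: ALU=2 MUL=1 MEM=0 BR=1, R=0, W=3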